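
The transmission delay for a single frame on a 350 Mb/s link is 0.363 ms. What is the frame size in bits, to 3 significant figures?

127000 bits

L = R × t_tx = 350000000 b/s × 0.000363 s = 127050 bits.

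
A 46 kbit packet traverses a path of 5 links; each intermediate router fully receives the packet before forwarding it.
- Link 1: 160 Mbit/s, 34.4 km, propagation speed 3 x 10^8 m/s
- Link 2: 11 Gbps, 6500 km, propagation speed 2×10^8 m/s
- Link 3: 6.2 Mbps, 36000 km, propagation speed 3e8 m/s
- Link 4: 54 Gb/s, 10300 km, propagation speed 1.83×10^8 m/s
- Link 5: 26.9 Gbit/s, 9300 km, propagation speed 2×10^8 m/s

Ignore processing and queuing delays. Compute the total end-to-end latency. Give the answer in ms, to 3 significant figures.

263 ms

L = 46000 bits.
Transmission delays (L/R per hop): 0.2875, 0.00418182, 7.41935, 0.000851852, 0.00171004 ms; sum = 7.7136 ms.
Propagation delays (d/s per hop): 0.114667, 32.5, 120, 56.2842, 46.5 ms; sum = 255.399 ms.
End-to-end = 263 ms.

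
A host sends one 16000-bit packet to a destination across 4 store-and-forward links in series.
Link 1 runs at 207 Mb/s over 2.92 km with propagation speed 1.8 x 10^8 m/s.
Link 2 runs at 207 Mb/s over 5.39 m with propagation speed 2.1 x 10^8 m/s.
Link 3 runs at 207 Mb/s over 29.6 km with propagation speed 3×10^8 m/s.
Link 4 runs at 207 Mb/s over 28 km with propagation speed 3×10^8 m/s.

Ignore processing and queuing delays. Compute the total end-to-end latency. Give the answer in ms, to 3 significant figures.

0.517 ms

Transmission delay per hop = L/R = 16000/207000000 = 0.0772947 ms; 4 hops → 0.309179 ms.
Propagation delays (d/s per hop): 0.0162222, 2.56667e-05, 0.0986667, 0.0933333 ms; sum = 0.208248 ms.
End-to-end = 0.517 ms.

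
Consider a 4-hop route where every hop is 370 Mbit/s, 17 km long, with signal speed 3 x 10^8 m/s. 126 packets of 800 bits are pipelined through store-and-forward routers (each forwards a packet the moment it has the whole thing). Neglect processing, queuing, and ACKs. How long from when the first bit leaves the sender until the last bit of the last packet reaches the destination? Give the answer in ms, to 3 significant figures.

0.506 ms

Per-hop transmission t_tx = L/R = 800/370000000 = 0.00216216 ms.
Per-hop propagation t_prop = 17000/300000000 = 0.0566667 ms.
Pipeline fill: first packet needs 4·t_tx to clear all hops; remaining 125 packets each add one t_tx.
Total = (4+126-1)·t_tx + 4·t_prop = 129·0.00216216 + 4·0.0566667 = 0.506 ms.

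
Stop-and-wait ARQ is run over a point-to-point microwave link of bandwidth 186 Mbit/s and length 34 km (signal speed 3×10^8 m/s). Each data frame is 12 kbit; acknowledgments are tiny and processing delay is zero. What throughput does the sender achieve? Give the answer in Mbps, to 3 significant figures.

41.2 Mbps

t_tx = L/R = 12000/186000000 = 6.45161e-05 s.
t_prop = 34000/300000000 = 0.000113333 s; RTT = 0.000226667 s.
Cycle = t_tx + RTT = 0.000291183 s.
Throughput = L / cycle = 12000 / 0.000291183 = 41.2 Mbps.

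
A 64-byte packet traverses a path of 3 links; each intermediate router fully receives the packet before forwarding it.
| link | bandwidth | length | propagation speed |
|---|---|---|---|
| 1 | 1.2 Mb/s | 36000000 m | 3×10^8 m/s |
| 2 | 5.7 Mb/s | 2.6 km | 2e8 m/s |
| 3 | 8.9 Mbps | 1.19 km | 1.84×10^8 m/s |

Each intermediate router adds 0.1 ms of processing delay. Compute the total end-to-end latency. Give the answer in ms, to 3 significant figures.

L = 64 × 8 = 512 bits.
Transmission delays (L/R per hop): 0.426667, 0.0898246, 0.0575281 ms; sum = 0.574019 ms.
Propagation delays (d/s per hop): 120, 0.013, 0.00646739 ms; sum = 120.019 ms.
Processing at 2 router(s): 2 × 0.1 ms = 0.2 ms.
End-to-end = 121 ms.

121 ms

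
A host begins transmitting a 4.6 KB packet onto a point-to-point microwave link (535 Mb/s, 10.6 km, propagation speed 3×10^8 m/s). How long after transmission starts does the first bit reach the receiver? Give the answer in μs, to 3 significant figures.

First bit experiences only propagation delay: d/s = 10600/300000000 = 35.3 μs.

35.3 μs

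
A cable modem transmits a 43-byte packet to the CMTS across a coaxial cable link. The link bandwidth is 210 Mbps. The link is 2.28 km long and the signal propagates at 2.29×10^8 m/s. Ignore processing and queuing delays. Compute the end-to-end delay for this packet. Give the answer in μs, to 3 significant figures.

L = 43 × 8 = 344 bits.
Transmission delay = L/R = 344 / 210000000 = 1.6381 μs.
Propagation delay = d/s = 2280 m / 229000000 m/s = 9.95633 μs.
Total = 11.6 μs.

11.6 μs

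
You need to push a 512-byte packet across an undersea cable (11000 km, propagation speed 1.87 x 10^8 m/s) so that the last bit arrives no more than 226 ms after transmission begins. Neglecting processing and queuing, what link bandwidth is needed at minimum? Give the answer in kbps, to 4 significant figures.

24.50 kbps

L = 4096 bits.
Propagation delay = 11000000 / 187000000 = 58.8235 ms.
Transmission budget = 226 − 58.8235 = 167.176 ms.
R ≥ L / t_tx = 4096 bits / 0.167176 s = 24.50 kbps.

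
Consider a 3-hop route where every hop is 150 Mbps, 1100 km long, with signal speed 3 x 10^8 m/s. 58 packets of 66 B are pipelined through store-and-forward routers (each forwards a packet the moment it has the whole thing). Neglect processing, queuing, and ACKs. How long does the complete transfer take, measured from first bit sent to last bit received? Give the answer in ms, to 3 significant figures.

11.2 ms

Per-hop transmission t_tx = L/R = 528/150000000 = 0.00352 ms.
Per-hop propagation t_prop = 1100000/300000000 = 3.66667 ms.
Pipeline fill: first packet needs 3·t_tx to clear all hops; remaining 57 packets each add one t_tx.
Total = (3+58-1)·t_tx + 3·t_prop = 60·0.00352 + 3·3.66667 = 11.2 ms.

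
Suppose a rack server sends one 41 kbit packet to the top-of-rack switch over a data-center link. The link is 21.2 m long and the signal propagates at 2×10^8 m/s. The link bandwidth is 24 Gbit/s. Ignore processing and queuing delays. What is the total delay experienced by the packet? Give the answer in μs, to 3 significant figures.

1.81 μs

L = 41000 bits.
Transmission delay = L/R = 41000 / 24000000000 = 1.70833 μs.
Propagation delay = d/s = 21.2 m / 200000000 m/s = 0.106 μs.
Total = 1.81 μs.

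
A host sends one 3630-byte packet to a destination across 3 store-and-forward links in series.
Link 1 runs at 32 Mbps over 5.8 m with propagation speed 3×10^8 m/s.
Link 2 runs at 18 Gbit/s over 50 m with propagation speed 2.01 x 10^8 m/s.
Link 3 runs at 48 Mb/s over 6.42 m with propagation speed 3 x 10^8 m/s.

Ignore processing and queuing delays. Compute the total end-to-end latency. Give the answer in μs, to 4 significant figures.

1514 μs

L = 3630 × 8 = 29040 bits.
Transmission delays (L/R per hop): 907.5, 1.61333, 605 μs; sum = 1514.11 μs.
Propagation delays (d/s per hop): 0.0193333, 0.248756, 0.0214 μs; sum = 0.28949 μs.
End-to-end = 1514 μs.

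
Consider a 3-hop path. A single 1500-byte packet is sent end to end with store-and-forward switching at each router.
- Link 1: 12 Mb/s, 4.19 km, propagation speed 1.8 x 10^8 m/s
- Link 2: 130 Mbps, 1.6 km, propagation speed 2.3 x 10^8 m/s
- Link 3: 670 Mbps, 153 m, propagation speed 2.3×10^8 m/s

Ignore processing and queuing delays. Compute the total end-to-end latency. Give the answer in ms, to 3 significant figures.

L = 1500 × 8 = 12000 bits.
Transmission delays (L/R per hop): 1, 0.0923077, 0.0179104 ms; sum = 1.11022 ms.
Propagation delays (d/s per hop): 0.0232778, 0.00695652, 0.000665217 ms; sum = 0.0308995 ms.
End-to-end = 1.14 ms.

1.14 ms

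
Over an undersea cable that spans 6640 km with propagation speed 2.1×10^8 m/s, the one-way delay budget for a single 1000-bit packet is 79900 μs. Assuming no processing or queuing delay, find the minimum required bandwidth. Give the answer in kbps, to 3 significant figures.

Propagation delay = 6640000 / 210000000 = 31619 μs.
Transmission budget = 79900 − 31619 = 48281 μs.
R ≥ L / t_tx = 1000 bits / 0.048281 s = 20.7 kbps.

20.7 kbps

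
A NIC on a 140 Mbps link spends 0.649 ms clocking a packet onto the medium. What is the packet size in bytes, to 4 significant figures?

L = R × t_tx = 140000000 b/s × 0.000649 s = 90860 bits.
In bytes: 90860 / 8 = 11360 bytes.

11360 bytes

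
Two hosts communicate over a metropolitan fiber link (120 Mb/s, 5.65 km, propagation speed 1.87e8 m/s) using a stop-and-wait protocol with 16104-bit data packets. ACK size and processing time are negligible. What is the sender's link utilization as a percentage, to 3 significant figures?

69.0 %

t_tx = L/R = 16104/120000000 = 0.0001342 s.
t_prop = 5650/187000000 = 3.02139e-05 s; RTT = 6.04278e-05 s.
Cycle = t_tx + RTT = 0.000194628 s.
Utilization = t_tx / cycle = 0.0001342/0.000194628 = 69.0 %.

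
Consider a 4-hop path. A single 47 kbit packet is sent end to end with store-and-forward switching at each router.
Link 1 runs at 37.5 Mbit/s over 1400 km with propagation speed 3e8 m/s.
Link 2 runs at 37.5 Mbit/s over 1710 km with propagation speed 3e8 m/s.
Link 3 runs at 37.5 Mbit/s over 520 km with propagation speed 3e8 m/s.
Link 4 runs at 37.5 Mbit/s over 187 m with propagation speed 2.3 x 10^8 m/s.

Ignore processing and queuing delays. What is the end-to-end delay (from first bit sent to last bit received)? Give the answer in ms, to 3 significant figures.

17.1 ms

L = 47000 bits.
Transmission delay per hop = L/R = 47000/37500000 = 1.25333 ms; 4 hops → 5.01333 ms.
Propagation delays (d/s per hop): 4.66667, 5.7, 1.73333, 0.000813043 ms; sum = 12.1008 ms.
End-to-end = 17.1 ms.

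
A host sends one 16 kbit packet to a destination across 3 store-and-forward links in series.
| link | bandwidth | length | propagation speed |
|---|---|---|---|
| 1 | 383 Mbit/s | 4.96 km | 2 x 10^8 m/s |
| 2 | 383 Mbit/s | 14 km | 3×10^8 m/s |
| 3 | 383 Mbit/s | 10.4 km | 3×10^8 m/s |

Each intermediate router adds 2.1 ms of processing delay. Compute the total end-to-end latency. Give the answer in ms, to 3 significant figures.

L = 16000 bits.
Transmission delay per hop = L/R = 16000/383000000 = 0.0417755 ms; 3 hops → 0.125326 ms.
Propagation delays (d/s per hop): 0.0248, 0.0466667, 0.0346667 ms; sum = 0.106133 ms.
Processing at 2 router(s): 2 × 2.1 ms = 4.2 ms.
End-to-end = 4.43 ms.

4.43 ms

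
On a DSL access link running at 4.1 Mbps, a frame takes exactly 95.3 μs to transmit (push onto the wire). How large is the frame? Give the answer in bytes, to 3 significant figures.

L = R × t_tx = 4.1e+06 b/s × 9.53e-05 s = 390.73 bits.
In bytes: 390.73 / 8 = 48.8 bytes.

48.8 bytes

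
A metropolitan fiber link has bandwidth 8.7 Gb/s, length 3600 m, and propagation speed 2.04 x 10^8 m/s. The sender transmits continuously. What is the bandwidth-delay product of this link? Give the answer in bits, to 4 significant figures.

Propagation delay = 3600 / 204000000 = 1.76471e-05 s.
BDP = R × t_prop = 8700000000 × 1.76471e-05 = 153529 bits.

153500 bits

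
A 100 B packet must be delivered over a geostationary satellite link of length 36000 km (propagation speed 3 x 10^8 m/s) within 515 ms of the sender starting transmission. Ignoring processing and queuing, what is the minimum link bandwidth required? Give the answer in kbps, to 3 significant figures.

2.03 kbps

L = 800 bits.
Propagation delay = 36000000 / 300000000 = 120 ms.
Transmission budget = 515 − 120 = 395 ms.
R ≥ L / t_tx = 800 bits / 0.395 s = 2.03 kbps.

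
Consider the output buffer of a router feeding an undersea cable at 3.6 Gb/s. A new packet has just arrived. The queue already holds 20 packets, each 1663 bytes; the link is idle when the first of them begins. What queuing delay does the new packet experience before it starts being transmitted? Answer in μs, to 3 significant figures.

73.9 μs

Each queued packet: L/R = 13304/3600000000 = 3.69556 μs.
20 queued → 73.9111 μs.
Queuing delay = 73.9 μs.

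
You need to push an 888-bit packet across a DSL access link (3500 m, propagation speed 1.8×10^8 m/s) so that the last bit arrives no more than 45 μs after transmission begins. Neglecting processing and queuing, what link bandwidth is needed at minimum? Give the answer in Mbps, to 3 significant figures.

Propagation delay = 3500 / 180000000 = 19.4444 μs.
Transmission budget = 45 − 19.4444 = 25.5556 μs.
R ≥ L / t_tx = 888 bits / 2.55556e-05 s = 34.7 Mbps.

34.7 Mbps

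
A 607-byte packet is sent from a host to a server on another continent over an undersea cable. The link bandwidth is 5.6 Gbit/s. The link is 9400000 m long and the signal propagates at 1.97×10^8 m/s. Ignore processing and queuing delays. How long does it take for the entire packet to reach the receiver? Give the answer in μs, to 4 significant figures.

L = 607 × 8 = 4856 bits.
Transmission delay = L/R = 4856 / 5600000000 = 0.867143 μs.
Propagation delay = d/s = 9400000 m / 197000000 m/s = 47715.7 μs.
Total = 47720 μs.

47720 μs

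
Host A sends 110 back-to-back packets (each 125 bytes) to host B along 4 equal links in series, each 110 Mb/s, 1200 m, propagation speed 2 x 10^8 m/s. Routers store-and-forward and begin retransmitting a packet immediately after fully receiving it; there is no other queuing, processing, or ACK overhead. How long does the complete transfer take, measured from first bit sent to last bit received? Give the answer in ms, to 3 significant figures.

1.05 ms

Per-hop transmission t_tx = L/R = 1000/110000000 = 0.00909091 ms.
Per-hop propagation t_prop = 1200/200000000 = 0.006 ms.
Pipeline fill: first packet needs 4·t_tx to clear all hops; remaining 109 packets each add one t_tx.
Total = (4+110-1)·t_tx + 4·t_prop = 113·0.00909091 + 4·0.006 = 1.05 ms.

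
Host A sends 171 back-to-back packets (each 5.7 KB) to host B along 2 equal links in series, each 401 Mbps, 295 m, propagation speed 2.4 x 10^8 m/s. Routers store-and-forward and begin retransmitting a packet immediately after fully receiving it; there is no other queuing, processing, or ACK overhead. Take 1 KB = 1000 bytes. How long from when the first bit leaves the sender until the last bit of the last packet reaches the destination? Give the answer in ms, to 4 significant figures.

19.56 ms

Per-hop transmission t_tx = L/R = 45600/401000000 = 0.113716 ms.
Per-hop propagation t_prop = 295/240000000 = 0.00122917 ms.
Pipeline fill: first packet needs 2·t_tx to clear all hops; remaining 170 packets each add one t_tx.
Total = (2+171-1)·t_tx + 2·t_prop = 172·0.113716 + 2·0.00122917 = 19.56 ms.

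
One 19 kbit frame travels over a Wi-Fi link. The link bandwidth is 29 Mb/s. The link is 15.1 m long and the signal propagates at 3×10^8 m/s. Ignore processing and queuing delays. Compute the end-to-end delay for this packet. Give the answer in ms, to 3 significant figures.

0.655 ms

L = 19000 bits.
Transmission delay = L/R = 19000 / 29000000 = 0.655172 ms.
Propagation delay = d/s = 15.1 m / 300000000 m/s = 5.03333e-05 ms.
Total = 0.655 ms.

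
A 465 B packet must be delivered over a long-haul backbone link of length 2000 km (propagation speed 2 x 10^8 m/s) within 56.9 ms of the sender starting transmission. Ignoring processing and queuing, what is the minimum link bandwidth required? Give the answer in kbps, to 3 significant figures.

79.3 kbps

L = 3720 bits.
Propagation delay = 2000000 / 200000000 = 10 ms.
Transmission budget = 56.9 − 10 = 46.9 ms.
R ≥ L / t_tx = 3720 bits / 0.0469 s = 79.3 kbps.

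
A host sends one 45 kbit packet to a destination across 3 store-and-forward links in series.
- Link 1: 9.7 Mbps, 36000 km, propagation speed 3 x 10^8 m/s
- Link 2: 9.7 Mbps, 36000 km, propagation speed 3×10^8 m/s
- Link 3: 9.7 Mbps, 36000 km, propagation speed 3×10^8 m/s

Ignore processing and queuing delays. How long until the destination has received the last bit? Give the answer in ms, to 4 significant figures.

L = 45000 bits.
Transmission delay per hop = L/R = 45000/9700000 = 4.63918 ms; 3 hops → 13.9175 ms.
Propagation delays (d/s per hop): 120, 120, 120 ms; sum = 360 ms.
End-to-end = 373.9 ms.

373.9 ms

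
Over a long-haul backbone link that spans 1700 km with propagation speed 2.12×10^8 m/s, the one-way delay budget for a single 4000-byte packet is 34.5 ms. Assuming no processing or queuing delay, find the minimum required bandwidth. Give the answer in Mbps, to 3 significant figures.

L = 32000 bits.
Propagation delay = 1700000 / 212000000 = 8.01887 ms.
Transmission budget = 34.5 − 8.01887 = 26.4811 ms.
R ≥ L / t_tx = 32000 bits / 0.0264811 s = 1.21 Mbps.

1.21 Mbps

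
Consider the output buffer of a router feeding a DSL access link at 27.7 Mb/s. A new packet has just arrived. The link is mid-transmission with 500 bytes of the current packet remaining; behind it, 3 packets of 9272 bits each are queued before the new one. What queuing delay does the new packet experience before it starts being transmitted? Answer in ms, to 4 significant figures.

1.149 ms

Each queued packet: L/R = 9272/27700000 = 0.334729 ms.
3 queued → 1.00419 ms.
Plus remaining 4000 bits of current packet: 0.144404 ms.
Queuing delay = 1.149 ms.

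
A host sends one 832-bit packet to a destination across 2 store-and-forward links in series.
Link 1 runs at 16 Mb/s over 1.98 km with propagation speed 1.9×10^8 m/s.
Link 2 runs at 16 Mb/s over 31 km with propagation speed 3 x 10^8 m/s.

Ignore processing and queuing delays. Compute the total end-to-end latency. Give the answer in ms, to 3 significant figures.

0.218 ms

Transmission delay per hop = L/R = 832/16000000 = 0.052 ms; 2 hops → 0.104 ms.
Propagation delays (d/s per hop): 0.0104211, 0.103333 ms; sum = 0.113754 ms.
End-to-end = 0.218 ms.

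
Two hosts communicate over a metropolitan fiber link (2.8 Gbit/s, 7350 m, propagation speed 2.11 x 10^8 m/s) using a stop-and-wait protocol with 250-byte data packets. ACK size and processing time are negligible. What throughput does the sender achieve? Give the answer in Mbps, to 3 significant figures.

t_tx = L/R = 2000/2800000000 = 7.14286e-07 s.
t_prop = 7350/211000000 = 3.48341e-05 s; RTT = 6.96682e-05 s.
Cycle = t_tx + RTT = 7.03825e-05 s.
Throughput = L / cycle = 2000 / 7.03825e-05 = 28.4 Mbps.

28.4 Mbps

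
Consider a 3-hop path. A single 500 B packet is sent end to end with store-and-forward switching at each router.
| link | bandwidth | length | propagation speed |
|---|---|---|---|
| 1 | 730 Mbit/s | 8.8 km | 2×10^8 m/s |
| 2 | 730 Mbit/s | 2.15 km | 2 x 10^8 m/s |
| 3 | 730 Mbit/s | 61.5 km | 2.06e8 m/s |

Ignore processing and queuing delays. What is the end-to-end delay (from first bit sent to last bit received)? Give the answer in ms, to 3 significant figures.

0.370 ms

L = 500 × 8 = 4000 bits.
Transmission delay per hop = L/R = 4000/730000000 = 0.00547945 ms; 3 hops → 0.0164384 ms.
Propagation delays (d/s per hop): 0.044, 0.01075, 0.298544 ms; sum = 0.353294 ms.
End-to-end = 0.370 ms.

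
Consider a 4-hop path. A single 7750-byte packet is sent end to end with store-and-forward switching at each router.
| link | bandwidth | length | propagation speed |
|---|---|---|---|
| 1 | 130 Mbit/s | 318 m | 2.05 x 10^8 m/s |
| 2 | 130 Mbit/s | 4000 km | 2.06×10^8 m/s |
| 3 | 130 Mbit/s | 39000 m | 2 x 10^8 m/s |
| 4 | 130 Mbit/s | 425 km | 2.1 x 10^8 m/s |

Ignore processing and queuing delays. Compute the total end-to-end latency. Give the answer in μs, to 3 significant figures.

L = 7750 × 8 = 62000 bits.
Transmission delay per hop = L/R = 62000/130000000 = 476.923 μs; 4 hops → 1907.69 μs.
Propagation delays (d/s per hop): 1.55122, 19417.5, 195, 2023.81 μs; sum = 21637.8 μs.
End-to-end = 23500 μs.

23500 μs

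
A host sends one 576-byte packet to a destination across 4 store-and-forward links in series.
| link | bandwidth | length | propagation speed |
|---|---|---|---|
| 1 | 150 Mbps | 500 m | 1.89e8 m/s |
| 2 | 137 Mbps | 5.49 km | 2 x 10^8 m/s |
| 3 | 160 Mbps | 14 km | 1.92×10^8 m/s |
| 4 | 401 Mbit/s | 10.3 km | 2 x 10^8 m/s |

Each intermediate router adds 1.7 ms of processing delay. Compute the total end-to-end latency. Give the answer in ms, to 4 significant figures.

5.359 ms

L = 576 × 8 = 4608 bits.
Transmission delays (L/R per hop): 0.03072, 0.033635, 0.0288, 0.0114913 ms; sum = 0.104646 ms.
Propagation delays (d/s per hop): 0.0026455, 0.02745, 0.0729167, 0.0515 ms; sum = 0.154512 ms.
Processing at 3 router(s): 3 × 1.7 ms = 5.1 ms.
End-to-end = 5.359 ms.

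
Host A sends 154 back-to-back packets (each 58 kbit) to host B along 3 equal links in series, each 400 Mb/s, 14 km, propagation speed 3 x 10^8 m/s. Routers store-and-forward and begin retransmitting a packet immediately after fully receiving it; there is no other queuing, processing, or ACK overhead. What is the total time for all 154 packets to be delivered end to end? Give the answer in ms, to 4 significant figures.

22.76 ms

Per-hop transmission t_tx = L/R = 58000/400000000 = 0.145 ms.
Per-hop propagation t_prop = 14000/300000000 = 0.0466667 ms.
Pipeline fill: first packet needs 3·t_tx to clear all hops; remaining 153 packets each add one t_tx.
Total = (3+154-1)·t_tx + 3·t_prop = 156·0.145 + 3·0.0466667 = 22.76 ms.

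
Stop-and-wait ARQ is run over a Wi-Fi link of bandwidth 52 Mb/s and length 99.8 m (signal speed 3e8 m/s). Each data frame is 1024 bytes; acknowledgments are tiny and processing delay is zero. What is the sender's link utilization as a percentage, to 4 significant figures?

t_tx = L/R = 8192/52000000 = 0.000157538 s.
t_prop = 99.8/300000000 = 3.32667e-07 s; RTT = 6.65333e-07 s.
Cycle = t_tx + RTT = 0.000158204 s.
Utilization = t_tx / cycle = 0.000157538/0.000158204 = 99.58 %.

99.58 %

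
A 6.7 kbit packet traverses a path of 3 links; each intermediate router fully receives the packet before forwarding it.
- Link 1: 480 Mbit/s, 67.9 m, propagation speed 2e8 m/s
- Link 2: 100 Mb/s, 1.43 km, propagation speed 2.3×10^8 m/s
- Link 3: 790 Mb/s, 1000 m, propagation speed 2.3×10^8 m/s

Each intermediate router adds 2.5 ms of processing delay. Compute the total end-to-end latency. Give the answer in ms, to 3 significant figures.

5.10 ms

L = 6700 bits.
Transmission delays (L/R per hop): 0.0139583, 0.067, 0.00848101 ms; sum = 0.0894393 ms.
Propagation delays (d/s per hop): 0.0003395, 0.00621739, 0.00434783 ms; sum = 0.0109047 ms.
Processing at 2 router(s): 2 × 2.5 ms = 5 ms.
End-to-end = 5.10 ms.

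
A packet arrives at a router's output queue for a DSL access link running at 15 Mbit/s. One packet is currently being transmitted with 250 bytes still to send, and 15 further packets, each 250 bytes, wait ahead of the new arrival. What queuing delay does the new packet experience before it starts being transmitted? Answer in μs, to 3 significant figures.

2130 μs

Each queued packet: L/R = 2000/15000000 = 133.333 μs.
15 queued → 2000 μs.
Plus remaining 2000 bits of current packet: 133.333 μs.
Queuing delay = 2130 μs.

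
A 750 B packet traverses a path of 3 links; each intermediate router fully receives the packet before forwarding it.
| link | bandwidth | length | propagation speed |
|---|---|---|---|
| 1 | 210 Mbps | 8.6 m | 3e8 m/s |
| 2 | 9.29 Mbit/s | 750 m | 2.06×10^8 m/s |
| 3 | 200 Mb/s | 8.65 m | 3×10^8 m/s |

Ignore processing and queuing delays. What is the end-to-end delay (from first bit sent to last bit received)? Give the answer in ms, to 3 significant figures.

0.708 ms

L = 750 × 8 = 6000 bits.
Transmission delays (L/R per hop): 0.0285714, 0.645856, 0.03 ms; sum = 0.704427 ms.
Propagation delays (d/s per hop): 2.86667e-05, 0.00364078, 2.88333e-05 ms; sum = 0.00369828 ms.
End-to-end = 0.708 ms.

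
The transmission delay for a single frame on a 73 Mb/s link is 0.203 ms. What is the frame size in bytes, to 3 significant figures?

L = R × t_tx = 73000000 b/s × 0.000203 s = 14819 bits.
In bytes: 14819 / 8 = 1850 bytes.

1850 bytes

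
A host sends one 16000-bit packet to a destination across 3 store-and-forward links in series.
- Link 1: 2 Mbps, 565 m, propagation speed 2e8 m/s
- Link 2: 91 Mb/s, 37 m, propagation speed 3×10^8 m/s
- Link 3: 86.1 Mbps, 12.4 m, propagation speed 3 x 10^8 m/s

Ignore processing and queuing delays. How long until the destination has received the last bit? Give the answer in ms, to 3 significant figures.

Transmission delays (L/R per hop): 8, 0.175824, 0.18583 ms; sum = 8.36165 ms.
Propagation delays (d/s per hop): 0.002825, 0.000123333, 4.13333e-05 ms; sum = 0.00298967 ms.
End-to-end = 8.36 ms.

8.36 ms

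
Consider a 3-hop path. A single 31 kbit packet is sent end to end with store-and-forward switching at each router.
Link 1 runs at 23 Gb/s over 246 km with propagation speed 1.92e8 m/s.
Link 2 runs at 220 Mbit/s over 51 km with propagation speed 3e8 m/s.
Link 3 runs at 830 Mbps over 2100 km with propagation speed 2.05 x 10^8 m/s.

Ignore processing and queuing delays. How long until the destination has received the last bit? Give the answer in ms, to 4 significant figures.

11.87 ms

L = 31000 bits.
Transmission delays (L/R per hop): 0.00134783, 0.140909, 0.0373494 ms; sum = 0.179606 ms.
Propagation delays (d/s per hop): 1.28125, 0.17, 10.2439 ms; sum = 11.6952 ms.
End-to-end = 11.87 ms.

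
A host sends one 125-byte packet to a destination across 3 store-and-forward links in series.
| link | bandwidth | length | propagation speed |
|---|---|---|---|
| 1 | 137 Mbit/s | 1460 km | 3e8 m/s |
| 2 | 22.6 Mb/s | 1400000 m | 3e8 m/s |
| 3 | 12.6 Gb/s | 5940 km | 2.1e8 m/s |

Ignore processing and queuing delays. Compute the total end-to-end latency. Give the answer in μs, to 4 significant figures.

L = 125 × 8 = 1000 bits.
Transmission delays (L/R per hop): 7.29927, 44.2478, 0.0793651 μs; sum = 51.6264 μs.
Propagation delays (d/s per hop): 4866.67, 4666.67, 28285.7 μs; sum = 37819 μs.
End-to-end = 37870 μs.

37870 μs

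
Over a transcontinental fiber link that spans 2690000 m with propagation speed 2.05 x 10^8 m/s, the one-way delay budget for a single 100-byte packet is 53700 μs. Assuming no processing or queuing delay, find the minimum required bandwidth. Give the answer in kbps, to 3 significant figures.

19.7 kbps

L = 800 bits.
Propagation delay = 2690000 / 2.05e+08 = 13122 μs.
Transmission budget = 53700 − 13122 = 40578 μs.
R ≥ L / t_tx = 800 bits / 0.040578 s = 19.7 kbps.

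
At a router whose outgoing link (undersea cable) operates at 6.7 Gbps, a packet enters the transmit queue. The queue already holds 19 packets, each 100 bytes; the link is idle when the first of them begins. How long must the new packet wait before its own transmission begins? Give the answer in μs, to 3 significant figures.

2.27 μs

Each queued packet: L/R = 800/6700000000 = 0.119403 μs.
19 queued → 2.26866 μs.
Queuing delay = 2.27 μs.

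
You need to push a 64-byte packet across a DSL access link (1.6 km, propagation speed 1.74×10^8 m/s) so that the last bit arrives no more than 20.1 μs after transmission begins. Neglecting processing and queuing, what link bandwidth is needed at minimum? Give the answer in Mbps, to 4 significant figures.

L = 512 bits.
Propagation delay = 1600 / 174000000 = 9.1954 μs.
Transmission budget = 20.1 − 9.1954 = 10.9046 μs.
R ≥ L / t_tx = 512 bits / 1.09046e-05 s = 46.95 Mbps.

46.95 Mbps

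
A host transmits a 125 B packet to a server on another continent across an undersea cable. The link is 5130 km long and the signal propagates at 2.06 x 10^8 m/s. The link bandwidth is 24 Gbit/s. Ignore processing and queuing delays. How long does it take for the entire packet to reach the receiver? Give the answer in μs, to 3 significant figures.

24900 μs

L = 125 × 8 = 1000 bits.
Transmission delay = L/R = 1000 / 24000000000 = 0.0416667 μs.
Propagation delay = d/s = 5130000 m / 206000000 m/s = 24902.9 μs.
Total = 24900 μs.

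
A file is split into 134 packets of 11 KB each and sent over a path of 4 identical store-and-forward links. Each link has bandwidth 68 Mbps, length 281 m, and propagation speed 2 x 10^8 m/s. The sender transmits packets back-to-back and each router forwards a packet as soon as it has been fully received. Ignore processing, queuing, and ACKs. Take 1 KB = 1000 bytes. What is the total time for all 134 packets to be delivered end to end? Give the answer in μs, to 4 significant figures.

Per-hop transmission t_tx = L/R = 88000/68000000 = 1294.12 μs.
Per-hop propagation t_prop = 281/200000000 = 1.405 μs.
Pipeline fill: first packet needs 4·t_tx to clear all hops; remaining 133 packets each add one t_tx.
Total = (4+134-1)·t_tx + 4·t_prop = 137·1294.12 + 4·1.405 = 177300 μs.

177300 μs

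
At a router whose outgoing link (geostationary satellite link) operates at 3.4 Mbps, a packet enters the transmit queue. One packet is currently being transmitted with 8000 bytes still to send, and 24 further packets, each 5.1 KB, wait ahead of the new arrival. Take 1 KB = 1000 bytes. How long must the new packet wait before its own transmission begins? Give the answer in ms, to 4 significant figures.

306.8 ms

Each queued packet: L/R = 40800/3400000 = 12 ms.
24 queued → 288 ms.
Plus remaining 64000 bits of current packet: 18.8235 ms.
Queuing delay = 306.8 ms.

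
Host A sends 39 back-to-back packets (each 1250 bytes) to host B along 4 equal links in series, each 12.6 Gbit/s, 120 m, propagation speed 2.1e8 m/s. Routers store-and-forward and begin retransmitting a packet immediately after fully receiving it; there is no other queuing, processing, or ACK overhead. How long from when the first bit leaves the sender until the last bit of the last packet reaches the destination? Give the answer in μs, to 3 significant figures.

Per-hop transmission t_tx = L/R = 10000/12600000000 = 0.793651 μs.
Per-hop propagation t_prop = 120/210000000 = 0.571429 μs.
Pipeline fill: first packet needs 4·t_tx to clear all hops; remaining 38 packets each add one t_tx.
Total = (4+39-1)·t_tx + 4·t_prop = 42·0.793651 + 4·0.571429 = 35.6 μs.

35.6 μs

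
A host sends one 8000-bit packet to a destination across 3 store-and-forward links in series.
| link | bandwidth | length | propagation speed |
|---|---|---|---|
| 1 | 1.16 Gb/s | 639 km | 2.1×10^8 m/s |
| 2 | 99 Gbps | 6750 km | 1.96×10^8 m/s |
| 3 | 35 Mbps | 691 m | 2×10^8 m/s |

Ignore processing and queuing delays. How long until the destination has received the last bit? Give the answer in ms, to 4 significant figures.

Transmission delays (L/R per hop): 0.00689655, 8.08081e-05, 0.228571 ms; sum = 0.235549 ms.
Propagation delays (d/s per hop): 3.04286, 34.4388, 0.003455 ms; sum = 37.4851 ms.
End-to-end = 37.72 ms.

37.72 ms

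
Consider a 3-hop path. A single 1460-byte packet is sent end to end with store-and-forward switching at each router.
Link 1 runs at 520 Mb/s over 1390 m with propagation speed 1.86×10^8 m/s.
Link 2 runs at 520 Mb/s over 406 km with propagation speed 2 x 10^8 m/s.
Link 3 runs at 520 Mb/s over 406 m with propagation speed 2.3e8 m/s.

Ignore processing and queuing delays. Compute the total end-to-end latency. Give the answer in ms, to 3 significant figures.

2.11 ms

L = 1460 × 8 = 11680 bits.
Transmission delay per hop = L/R = 11680/520000000 = 0.0224615 ms; 3 hops → 0.0673846 ms.
Propagation delays (d/s per hop): 0.00747312, 2.03, 0.00176522 ms; sum = 2.03924 ms.
End-to-end = 2.11 ms.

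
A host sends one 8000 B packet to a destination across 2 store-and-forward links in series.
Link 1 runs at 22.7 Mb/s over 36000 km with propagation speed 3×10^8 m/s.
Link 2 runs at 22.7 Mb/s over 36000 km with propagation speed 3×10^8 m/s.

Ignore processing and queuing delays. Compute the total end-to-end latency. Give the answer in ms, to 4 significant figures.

245.6 ms

L = 8000 × 8 = 64000 bits.
Transmission delay per hop = L/R = 64000/22700000 = 2.81938 ms; 2 hops → 5.63877 ms.
Propagation delays (d/s per hop): 120, 120 ms; sum = 240 ms.
End-to-end = 245.6 ms.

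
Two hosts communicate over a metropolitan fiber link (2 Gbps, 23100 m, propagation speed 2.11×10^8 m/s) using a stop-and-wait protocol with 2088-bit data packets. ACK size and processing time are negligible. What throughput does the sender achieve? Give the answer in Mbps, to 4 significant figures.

9.491 Mbps

t_tx = L/R = 2088/2000000000 = 1.044e-06 s.
t_prop = 23100/211000000 = 0.000109479 s; RTT = 0.000218957 s.
Cycle = t_tx + RTT = 0.000220001 s.
Throughput = L / cycle = 2088 / 0.000220001 = 9.491 Mbps.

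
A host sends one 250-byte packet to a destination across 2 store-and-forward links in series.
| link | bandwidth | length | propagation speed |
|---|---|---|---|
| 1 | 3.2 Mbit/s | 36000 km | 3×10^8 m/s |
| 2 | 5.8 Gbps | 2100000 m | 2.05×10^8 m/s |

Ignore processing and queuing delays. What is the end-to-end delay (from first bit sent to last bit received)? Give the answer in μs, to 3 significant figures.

L = 250 × 8 = 2000 bits.
Transmission delays (L/R per hop): 625, 0.344828 μs; sum = 625.345 μs.
Propagation delays (d/s per hop): 120000, 10243.9 μs; sum = 130244 μs.
End-to-end = 131000 μs.

131000 μs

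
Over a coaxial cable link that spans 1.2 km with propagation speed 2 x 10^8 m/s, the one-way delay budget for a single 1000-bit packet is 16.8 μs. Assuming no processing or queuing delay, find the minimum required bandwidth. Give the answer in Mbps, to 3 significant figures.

92.6 Mbps

Propagation delay = 1200 / 200000000 = 6 μs.
Transmission budget = 16.8 − 6 = 10.8 μs.
R ≥ L / t_tx = 1000 bits / 1.08e-05 s = 92.6 Mbps.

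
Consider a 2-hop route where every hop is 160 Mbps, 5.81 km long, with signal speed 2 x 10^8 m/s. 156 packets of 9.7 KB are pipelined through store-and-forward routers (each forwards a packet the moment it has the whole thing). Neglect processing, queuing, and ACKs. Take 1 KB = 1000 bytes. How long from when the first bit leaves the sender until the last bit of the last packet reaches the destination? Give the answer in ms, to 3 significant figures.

Per-hop transmission t_tx = L/R = 77600/160000000 = 0.485 ms.
Per-hop propagation t_prop = 5810/200000000 = 0.02905 ms.
Pipeline fill: first packet needs 2·t_tx to clear all hops; remaining 155 packets each add one t_tx.
Total = (2+156-1)·t_tx + 2·t_prop = 157·0.485 + 2·0.02905 = 76.2 ms.

76.2 ms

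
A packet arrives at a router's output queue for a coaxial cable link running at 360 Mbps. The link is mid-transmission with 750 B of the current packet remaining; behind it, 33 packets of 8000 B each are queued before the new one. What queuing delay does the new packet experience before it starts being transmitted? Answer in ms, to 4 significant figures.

Each queued packet: L/R = 64000/360000000 = 0.177778 ms.
33 queued → 5.86667 ms.
Plus remaining 6000 bits of current packet: 0.0166667 ms.
Queuing delay = 5.883 ms.

5.883 ms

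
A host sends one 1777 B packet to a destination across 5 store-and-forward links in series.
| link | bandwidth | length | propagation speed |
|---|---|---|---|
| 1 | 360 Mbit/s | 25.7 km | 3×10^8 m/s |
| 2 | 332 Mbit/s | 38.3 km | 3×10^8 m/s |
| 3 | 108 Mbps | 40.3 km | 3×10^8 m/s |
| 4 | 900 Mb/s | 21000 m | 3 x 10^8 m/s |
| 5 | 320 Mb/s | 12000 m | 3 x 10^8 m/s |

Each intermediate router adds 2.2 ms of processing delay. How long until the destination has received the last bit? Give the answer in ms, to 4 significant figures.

L = 1777 × 8 = 14216 bits.
Transmission delays (L/R per hop): 0.0394889, 0.0428193, 0.13163, 0.0157956, 0.044425 ms; sum = 0.274158 ms.
Propagation delays (d/s per hop): 0.0856667, 0.127667, 0.134333, 0.07, 0.04 ms; sum = 0.457667 ms.
Processing at 4 router(s): 4 × 2.2 ms = 8.8 ms.
End-to-end = 9.532 ms.

9.532 ms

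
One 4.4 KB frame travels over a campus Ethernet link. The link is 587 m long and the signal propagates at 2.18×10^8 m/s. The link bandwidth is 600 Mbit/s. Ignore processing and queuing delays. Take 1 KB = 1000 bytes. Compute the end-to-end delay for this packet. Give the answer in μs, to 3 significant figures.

L = 35200 bits.
Transmission delay = L/R = 35200 / 600000000 = 58.6667 μs.
Propagation delay = d/s = 587 m / 2.18e+08 m/s = 2.69266 μs.
Total = 61.4 μs.

61.4 μs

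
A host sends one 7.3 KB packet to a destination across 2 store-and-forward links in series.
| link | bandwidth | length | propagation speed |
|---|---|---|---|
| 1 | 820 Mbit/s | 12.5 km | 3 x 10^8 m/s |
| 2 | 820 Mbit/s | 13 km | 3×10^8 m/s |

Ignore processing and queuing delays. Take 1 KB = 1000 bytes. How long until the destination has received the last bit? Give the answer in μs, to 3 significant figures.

227 μs

L = 58400 bits.
Transmission delay per hop = L/R = 58400/820000000 = 71.2195 μs; 2 hops → 142.439 μs.
Propagation delays (d/s per hop): 41.6667, 43.3333 μs; sum = 85 μs.
End-to-end = 227 μs.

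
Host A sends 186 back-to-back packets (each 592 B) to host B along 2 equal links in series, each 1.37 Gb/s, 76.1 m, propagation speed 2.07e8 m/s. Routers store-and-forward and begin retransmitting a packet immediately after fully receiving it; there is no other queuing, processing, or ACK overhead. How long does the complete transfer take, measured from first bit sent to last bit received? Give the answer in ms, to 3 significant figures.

Per-hop transmission t_tx = L/R = 4736/1370000000 = 0.00345693 ms.
Per-hop propagation t_prop = 76.1/2.07e+08 = 0.000367633 ms.
Pipeline fill: first packet needs 2·t_tx to clear all hops; remaining 185 packets each add one t_tx.
Total = (2+186-1)·t_tx + 2·t_prop = 187·0.00345693 + 2·0.000367633 = 0.647 ms.

0.647 ms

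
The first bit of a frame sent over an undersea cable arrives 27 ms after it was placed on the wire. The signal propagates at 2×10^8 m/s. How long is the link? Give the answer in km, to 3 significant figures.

d = s × t_prop = 200000000 × 0.027 = 5400 km.

5400 km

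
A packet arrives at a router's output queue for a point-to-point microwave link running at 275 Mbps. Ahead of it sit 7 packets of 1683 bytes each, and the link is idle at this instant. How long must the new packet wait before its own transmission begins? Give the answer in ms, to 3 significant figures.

Each queued packet: L/R = 13464/275000000 = 0.04896 ms.
7 queued → 0.34272 ms.
Queuing delay = 0.343 ms.

0.343 ms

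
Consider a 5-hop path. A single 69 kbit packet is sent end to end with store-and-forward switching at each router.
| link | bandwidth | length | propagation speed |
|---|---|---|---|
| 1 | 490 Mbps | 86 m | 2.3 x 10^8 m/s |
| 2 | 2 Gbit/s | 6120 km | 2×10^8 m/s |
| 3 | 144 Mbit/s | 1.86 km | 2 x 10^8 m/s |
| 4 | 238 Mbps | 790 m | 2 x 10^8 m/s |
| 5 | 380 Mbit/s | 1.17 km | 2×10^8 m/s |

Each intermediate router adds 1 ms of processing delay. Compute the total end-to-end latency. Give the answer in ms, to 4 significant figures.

35.75 ms

L = 69000 bits.
Transmission delays (L/R per hop): 0.140816, 0.0345, 0.479167, 0.289916, 0.181579 ms; sum = 1.12598 ms.
Propagation delays (d/s per hop): 0.000373913, 30.6, 0.0093, 0.00395, 0.00585 ms; sum = 30.6195 ms.
Processing at 4 router(s): 4 × 1 ms = 4 ms.
End-to-end = 35.75 ms.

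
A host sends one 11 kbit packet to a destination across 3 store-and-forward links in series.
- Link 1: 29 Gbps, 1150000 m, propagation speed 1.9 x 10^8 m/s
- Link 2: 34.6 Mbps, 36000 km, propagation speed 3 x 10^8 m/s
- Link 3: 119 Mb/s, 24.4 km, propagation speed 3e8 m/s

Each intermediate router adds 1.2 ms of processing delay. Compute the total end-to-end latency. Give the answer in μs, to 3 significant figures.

129000 μs

L = 11000 bits.
Transmission delays (L/R per hop): 0.37931, 317.919, 92.437 μs; sum = 410.735 μs.
Propagation delays (d/s per hop): 6052.63, 120000, 81.3333 μs; sum = 126134 μs.
Processing at 2 router(s): 2 × 1.2 ms = 2400 μs.
End-to-end = 129000 μs.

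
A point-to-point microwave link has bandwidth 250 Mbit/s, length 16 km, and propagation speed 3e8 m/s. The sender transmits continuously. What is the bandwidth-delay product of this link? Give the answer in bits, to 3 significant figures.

Propagation delay = 16000 / 300000000 = 5.33333e-05 s.
BDP = R × t_prop = 250000000 × 5.33333e-05 = 13333.3 bits.

13300 bits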